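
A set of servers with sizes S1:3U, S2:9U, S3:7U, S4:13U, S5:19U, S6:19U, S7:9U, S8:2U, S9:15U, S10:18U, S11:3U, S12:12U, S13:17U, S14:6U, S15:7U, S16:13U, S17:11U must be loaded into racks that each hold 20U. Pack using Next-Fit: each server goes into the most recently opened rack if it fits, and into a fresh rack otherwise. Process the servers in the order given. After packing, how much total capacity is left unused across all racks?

57

Put S1 (3U) in rack 1; 17U remain.
Put S2 (9U) in rack 1; 8U remain.
Put S3 (7U) in rack 1; 1U remain.
Put S4 (13U) in rack 2; 7U remain.
Put S5 (19U) in rack 3; 1U remain.
Put S6 (19U) in rack 4; 1U remain.
Put S7 (9U) in rack 5; 11U remain.
Put S8 (2U) in rack 5; 9U remain.
Put S9 (15U) in rack 6; 5U remain.
Put S10 (18U) in rack 7; 2U remain.
Put S11 (3U) in rack 8; 17U remain.
Put S12 (12U) in rack 8; 5U remain.
Put S13 (17U) in rack 9; 3U remain.
Put S14 (6U) in rack 10; 14U remain.
Put S15 (7U) in rack 10; 7U remain.
Put S16 (13U) in rack 11; 7U remain.
Put S17 (11U) in rack 12; 9U remain.
12 racks × 20U = 240U; used 183U; unused 57U.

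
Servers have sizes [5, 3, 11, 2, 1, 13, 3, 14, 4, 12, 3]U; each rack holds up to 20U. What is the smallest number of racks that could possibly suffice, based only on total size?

4 racks

Total size = 5 + 3 + 11 + 2 + 1 + 13 + 3 + 14 + 4 + 12 + 3 = 71U.
⌈71 / 20⌉ = 4.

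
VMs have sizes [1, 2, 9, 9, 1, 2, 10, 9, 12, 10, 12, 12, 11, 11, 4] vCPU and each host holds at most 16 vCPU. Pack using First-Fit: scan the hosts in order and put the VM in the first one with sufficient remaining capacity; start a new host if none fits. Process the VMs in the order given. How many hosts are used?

10

host 1: place 1 vCPU, 15 vCPU left
host 1: place 2 vCPU, 13 vCPU left
host 1: place 9 vCPU, 4 vCPU left
host 2: place 9 vCPU, 7 vCPU left
host 1: place 1 vCPU, 3 vCPU left
host 1: place 2 vCPU, 1 vCPU left
host 3: place 10 vCPU, 6 vCPU left
host 4: place 9 vCPU, 7 vCPU left
host 5: place 12 vCPU, 4 vCPU left
host 6: place 10 vCPU, 6 vCPU left
host 7: place 12 vCPU, 4 vCPU left
host 8: place 12 vCPU, 4 vCPU left
host 9: place 11 vCPU, 5 vCPU left
host 10: place 11 vCPU, 5 vCPU left
host 2: place 4 vCPU, 3 vCPU left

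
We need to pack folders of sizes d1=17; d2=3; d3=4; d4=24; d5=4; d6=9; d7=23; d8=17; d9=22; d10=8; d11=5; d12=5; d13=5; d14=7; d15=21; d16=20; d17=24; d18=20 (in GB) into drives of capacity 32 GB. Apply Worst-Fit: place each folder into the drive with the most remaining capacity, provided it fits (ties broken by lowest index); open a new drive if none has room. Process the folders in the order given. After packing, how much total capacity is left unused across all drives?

50

drive 1: place d1 (17 GB), 15 GB left
drive 1: place d2 (3 GB), 12 GB left
drive 1: place d3 (4 GB), 8 GB left
drive 2: place d4 (24 GB), 8 GB left
drive 1: place d5 (4 GB), 4 GB left
drive 3: place d6 (9 GB), 23 GB left
drive 3: place d7 (23 GB), 0 GB left
drive 4: place d8 (17 GB), 15 GB left
drive 5: place d9 (22 GB), 10 GB left
drive 4: place d10 (8 GB), 7 GB left
drive 5: place d11 (5 GB), 5 GB left
drive 2: place d12 (5 GB), 3 GB left
drive 4: place d13 (5 GB), 2 GB left
drive 6: place d14 (7 GB), 25 GB left
drive 6: place d15 (21 GB), 4 GB left
drive 7: place d16 (20 GB), 12 GB left
drive 8: place d17 (24 GB), 8 GB left
drive 9: place d18 (20 GB), 12 GB left
9 drives × 32 GB = 288 GB; used 238 GB; unused 50 GB.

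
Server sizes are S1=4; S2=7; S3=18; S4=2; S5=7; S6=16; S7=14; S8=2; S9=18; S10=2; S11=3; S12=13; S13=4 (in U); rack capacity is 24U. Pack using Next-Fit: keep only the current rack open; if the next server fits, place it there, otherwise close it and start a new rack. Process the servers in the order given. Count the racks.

Put S1 (4U) in rack 1; 20U remain.
Put S2 (7U) in rack 1; 13U remain.
Put S3 (18U) in rack 2; 6U remain.
Put S4 (2U) in rack 2; 4U remain.
Put S5 (7U) in rack 3; 17U remain.
Put S6 (16U) in rack 3; 1U remain.
Put S7 (14U) in rack 4; 10U remain.
Put S8 (2U) in rack 4; 8U remain.
Put S9 (18U) in rack 5; 6U remain.
Put S10 (2U) in rack 5; 4U remain.
Put S11 (3U) in rack 5; 1U remain.
Put S12 (13U) in rack 6; 11U remain.
Put S13 (4U) in rack 6; 7U remain.

6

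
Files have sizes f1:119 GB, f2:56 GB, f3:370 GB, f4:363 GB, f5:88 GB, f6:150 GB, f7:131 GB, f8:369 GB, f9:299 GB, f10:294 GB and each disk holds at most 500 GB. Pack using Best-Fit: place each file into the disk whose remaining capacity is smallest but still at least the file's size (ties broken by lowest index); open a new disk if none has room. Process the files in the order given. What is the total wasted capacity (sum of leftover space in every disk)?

761

Put f1 (119 GB) in disk 1; 381 GB remain.
Put f2 (56 GB) in disk 1; 325 GB remain.
Put f3 (370 GB) in disk 2; 130 GB remain.
Put f4 (363 GB) in disk 3; 137 GB remain.
Put f5 (88 GB) in disk 2; 42 GB remain.
Put f6 (150 GB) in disk 1; 175 GB remain.
Put f7 (131 GB) in disk 3; 6 GB remain.
Put f8 (369 GB) in disk 4; 131 GB remain.
Put f9 (299 GB) in disk 5; 201 GB remain.
Put f10 (294 GB) in disk 6; 206 GB remain.
6 disks × 500 GB = 3000 GB; used 2239 GB; unused 761 GB.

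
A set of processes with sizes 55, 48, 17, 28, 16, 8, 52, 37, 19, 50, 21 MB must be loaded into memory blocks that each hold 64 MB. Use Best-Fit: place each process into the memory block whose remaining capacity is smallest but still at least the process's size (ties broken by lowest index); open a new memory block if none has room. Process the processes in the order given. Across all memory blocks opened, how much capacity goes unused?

55 MB → memory block 1 (remaining 9 MB)
48 MB → memory block 2 (remaining 16 MB)
17 MB → memory block 3 (remaining 47 MB)
28 MB → memory block 3 (remaining 19 MB)
16 MB → memory block 2 (remaining 0 MB)
8 MB → memory block 1 (remaining 1 MB)
52 MB → memory block 4 (remaining 12 MB)
37 MB → memory block 5 (remaining 27 MB)
19 MB → memory block 3 (remaining 0 MB)
50 MB → memory block 6 (remaining 14 MB)
21 MB → memory block 5 (remaining 6 MB)
6 memory blocks × 64 MB = 384 MB; used 351 MB; unused 33 MB.

33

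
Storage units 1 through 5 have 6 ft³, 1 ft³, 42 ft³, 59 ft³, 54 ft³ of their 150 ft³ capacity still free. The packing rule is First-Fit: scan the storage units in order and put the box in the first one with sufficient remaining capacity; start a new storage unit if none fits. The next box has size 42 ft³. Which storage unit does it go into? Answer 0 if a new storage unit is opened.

Storage units with room: storage unit 3 (42 ft³), storage unit 4 (59 ft³), storage unit 5 (54 ft³).
The first with room is storage unit 3.

3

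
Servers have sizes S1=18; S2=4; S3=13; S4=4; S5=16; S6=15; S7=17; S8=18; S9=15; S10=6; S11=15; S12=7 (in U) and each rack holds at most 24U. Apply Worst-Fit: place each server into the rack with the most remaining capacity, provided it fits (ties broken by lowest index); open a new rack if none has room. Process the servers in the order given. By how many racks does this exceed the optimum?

0

Worst-Fit: [18,4] [13,4] [16] [15,6] [17] [18] [15,7] [15] → 8 racks.
8 servers exceed 12U (half the capacity), and no two of those can share a rack, so at least 8 racks are needed.
So 8 is already optimal.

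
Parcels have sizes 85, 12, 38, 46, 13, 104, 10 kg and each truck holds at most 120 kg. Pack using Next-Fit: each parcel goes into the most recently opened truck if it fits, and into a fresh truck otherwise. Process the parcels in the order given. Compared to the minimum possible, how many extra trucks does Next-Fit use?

Next-Fit: [85,12] [38,46,13] [104,10] → 3 trucks.
Total size 308 kg; any packing needs at least ⌈308/120⌉ = 3 trucks.
So 3 is already optimal.

0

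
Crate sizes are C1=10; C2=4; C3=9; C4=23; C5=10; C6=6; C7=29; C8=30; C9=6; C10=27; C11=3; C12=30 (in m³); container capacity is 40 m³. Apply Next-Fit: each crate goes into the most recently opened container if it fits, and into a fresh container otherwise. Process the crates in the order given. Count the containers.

6

container 1: place C1 (10 m³), 30 m³ left
container 1: place C2 (4 m³), 26 m³ left
container 1: place C3 (9 m³), 17 m³ left
container 2: place C4 (23 m³), 17 m³ left
container 2: place C5 (10 m³), 7 m³ left
container 2: place C6 (6 m³), 1 m³ left
container 3: place C7 (29 m³), 11 m³ left
container 4: place C8 (30 m³), 10 m³ left
container 4: place C9 (6 m³), 4 m³ left
container 5: place C10 (27 m³), 13 m³ left
container 5: place C11 (3 m³), 10 m³ left
container 6: place C12 (30 m³), 10 m³ left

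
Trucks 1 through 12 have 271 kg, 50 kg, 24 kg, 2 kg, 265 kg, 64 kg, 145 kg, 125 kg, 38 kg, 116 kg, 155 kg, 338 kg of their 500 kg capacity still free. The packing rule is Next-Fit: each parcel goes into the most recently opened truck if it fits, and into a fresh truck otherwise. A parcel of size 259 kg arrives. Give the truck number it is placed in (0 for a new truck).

12

Next-Fit only looks at truck 12, which has 338 kg free.
259 kg fits there.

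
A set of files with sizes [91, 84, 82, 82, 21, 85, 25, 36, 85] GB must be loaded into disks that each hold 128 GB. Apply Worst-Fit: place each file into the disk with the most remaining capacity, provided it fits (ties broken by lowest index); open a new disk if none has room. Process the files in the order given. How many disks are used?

6 disks

Put 91 GB in disk 1; 37 GB remain.
Put 84 GB in disk 2; 44 GB remain.
Put 82 GB in disk 3; 46 GB remain.
Put 82 GB in disk 4; 46 GB remain.
Put 21 GB in disk 3; 25 GB remain.
Put 85 GB in disk 5; 43 GB remain.
Put 25 GB in disk 4; 21 GB remain.
Put 36 GB in disk 2; 8 GB remain.
Put 85 GB in disk 6; 43 GB remain.
Final disks: [91] [84,36] [82,21] [82,25] [85] [85].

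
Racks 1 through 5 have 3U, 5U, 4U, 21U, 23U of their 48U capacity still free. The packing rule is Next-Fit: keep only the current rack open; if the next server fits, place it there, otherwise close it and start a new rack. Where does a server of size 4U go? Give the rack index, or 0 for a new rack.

5

Next-Fit only looks at rack 5, which has 23U free.
4U fits there.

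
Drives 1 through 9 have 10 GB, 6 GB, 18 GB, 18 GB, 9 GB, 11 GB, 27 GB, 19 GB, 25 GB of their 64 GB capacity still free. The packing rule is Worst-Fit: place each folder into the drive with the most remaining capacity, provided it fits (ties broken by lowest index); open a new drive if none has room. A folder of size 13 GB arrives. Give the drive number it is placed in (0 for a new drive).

7

Drives with room: drive 3 (18 GB), drive 4 (18 GB), drive 7 (27 GB), drive 8 (19 GB), drive 9 (25 GB).
Most room is drive 7 with 27 GB free.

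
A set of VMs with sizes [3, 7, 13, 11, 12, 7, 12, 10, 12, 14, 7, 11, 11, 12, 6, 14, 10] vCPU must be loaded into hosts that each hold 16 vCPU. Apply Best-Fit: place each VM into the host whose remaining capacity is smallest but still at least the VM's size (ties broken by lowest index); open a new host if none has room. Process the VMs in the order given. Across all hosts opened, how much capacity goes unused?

52

3 vCPU → host 1 (remaining 13 vCPU)
7 vCPU → host 1 (remaining 6 vCPU)
13 vCPU → host 2 (remaining 3 vCPU)
11 vCPU → host 3 (remaining 5 vCPU)
12 vCPU → host 4 (remaining 4 vCPU)
7 vCPU → host 5 (remaining 9 vCPU)
12 vCPU → host 6 (remaining 4 vCPU)
10 vCPU → host 7 (remaining 6 vCPU)
12 vCPU → host 8 (remaining 4 vCPU)
14 vCPU → host 9 (remaining 2 vCPU)
7 vCPU → host 5 (remaining 2 vCPU)
11 vCPU → host 10 (remaining 5 vCPU)
11 vCPU → host 11 (remaining 5 vCPU)
12 vCPU → host 12 (remaining 4 vCPU)
6 vCPU → host 1 (remaining 0 vCPU)
14 vCPU → host 13 (remaining 2 vCPU)
10 vCPU → host 14 (remaining 6 vCPU)
14 hosts × 16 vCPU = 224 vCPU; used 172 vCPU; unused 52 vCPU.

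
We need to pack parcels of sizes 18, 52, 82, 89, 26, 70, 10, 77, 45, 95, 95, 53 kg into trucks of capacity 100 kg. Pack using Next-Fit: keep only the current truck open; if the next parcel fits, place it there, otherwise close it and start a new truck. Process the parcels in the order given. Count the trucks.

9

18 kg → truck 1 (remaining 82 kg)
52 kg → truck 1 (remaining 30 kg)
82 kg → truck 2 (remaining 18 kg)
89 kg → truck 3 (remaining 11 kg)
26 kg → truck 4 (remaining 74 kg)
70 kg → truck 4 (remaining 4 kg)
10 kg → truck 5 (remaining 90 kg)
77 kg → truck 5 (remaining 13 kg)
45 kg → truck 6 (remaining 55 kg)
95 kg → truck 7 (remaining 5 kg)
95 kg → truck 8 (remaining 5 kg)
53 kg → truck 9 (remaining 47 kg)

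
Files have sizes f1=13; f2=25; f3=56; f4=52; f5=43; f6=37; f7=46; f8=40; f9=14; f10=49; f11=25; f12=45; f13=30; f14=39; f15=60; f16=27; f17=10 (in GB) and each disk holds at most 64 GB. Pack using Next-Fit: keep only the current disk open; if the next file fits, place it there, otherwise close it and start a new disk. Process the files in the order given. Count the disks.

14 disks

disk 1: place f1 (13 GB), 51 GB left
disk 1: place f2 (25 GB), 26 GB left
disk 2: place f3 (56 GB), 8 GB left
disk 3: place f4 (52 GB), 12 GB left
disk 4: place f5 (43 GB), 21 GB left
disk 5: place f6 (37 GB), 27 GB left
disk 6: place f7 (46 GB), 18 GB left
disk 7: place f8 (40 GB), 24 GB left
disk 7: place f9 (14 GB), 10 GB left
disk 8: place f10 (49 GB), 15 GB left
disk 9: place f11 (25 GB), 39 GB left
disk 10: place f12 (45 GB), 19 GB left
disk 11: place f13 (30 GB), 34 GB left
disk 12: place f14 (39 GB), 25 GB left
disk 13: place f15 (60 GB), 4 GB left
disk 14: place f16 (27 GB), 37 GB left
disk 14: place f17 (10 GB), 27 GB left
Final disks: [13,25] [56] [52] [43] [37] [46] [40,14] [49] [25] [45] [30] [39] [60] [27,10].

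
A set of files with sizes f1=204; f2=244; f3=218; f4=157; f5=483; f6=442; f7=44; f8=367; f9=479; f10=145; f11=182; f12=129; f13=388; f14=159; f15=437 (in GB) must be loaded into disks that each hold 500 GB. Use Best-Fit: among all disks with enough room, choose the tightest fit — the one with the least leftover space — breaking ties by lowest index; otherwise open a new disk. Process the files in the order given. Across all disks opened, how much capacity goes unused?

422

Put f1 (204 GB) in disk 1; 296 GB remain.
Put f2 (244 GB) in disk 1; 52 GB remain.
Put f3 (218 GB) in disk 2; 282 GB remain.
Put f4 (157 GB) in disk 2; 125 GB remain.
Put f5 (483 GB) in disk 3; 17 GB remain.
Put f6 (442 GB) in disk 4; 58 GB remain.
Put f7 (44 GB) in disk 1; 8 GB remain.
Put f8 (367 GB) in disk 5; 133 GB remain.
Put f9 (479 GB) in disk 6; 21 GB remain.
Put f10 (145 GB) in disk 7; 355 GB remain.
Put f11 (182 GB) in disk 7; 173 GB remain.
Put f12 (129 GB) in disk 5; 4 GB remain.
Put f13 (388 GB) in disk 8; 112 GB remain.
Put f14 (159 GB) in disk 7; 14 GB remain.
Put f15 (437 GB) in disk 9; 63 GB remain.
9 disks × 500 GB = 4500 GB; used 4078 GB; unused 422 GB.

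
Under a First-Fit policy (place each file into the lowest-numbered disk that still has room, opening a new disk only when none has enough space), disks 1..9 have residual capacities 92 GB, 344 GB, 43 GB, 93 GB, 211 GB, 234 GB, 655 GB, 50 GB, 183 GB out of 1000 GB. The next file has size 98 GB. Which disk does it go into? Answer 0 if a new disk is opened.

2

Disks with room: disk 2 (344 GB), disk 5 (211 GB), disk 6 (234 GB), disk 7 (655 GB), disk 9 (183 GB).
The first with room is disk 2.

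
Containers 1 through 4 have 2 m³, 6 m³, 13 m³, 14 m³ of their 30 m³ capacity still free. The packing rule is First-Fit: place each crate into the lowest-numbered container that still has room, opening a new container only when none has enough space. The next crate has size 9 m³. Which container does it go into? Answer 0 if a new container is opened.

Containers with room: container 3 (13 m³), container 4 (14 m³).
The first with room is container 3.

3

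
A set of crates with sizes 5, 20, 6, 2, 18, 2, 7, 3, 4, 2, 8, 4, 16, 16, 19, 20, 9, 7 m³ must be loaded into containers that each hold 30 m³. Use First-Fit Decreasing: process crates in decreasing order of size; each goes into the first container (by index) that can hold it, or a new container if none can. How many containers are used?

6

Sorted descending: 20, 20, 19, 18, 16, 16, 9, 8, 7, 7, 6, 5, 4, 4, 3, 2, 2, 2.
container 1: place 20 m³, 10 m³ left
container 2: place 20 m³, 10 m³ left
container 3: place 19 m³, 11 m³ left
container 4: place 18 m³, 12 m³ left
container 5: place 16 m³, 14 m³ left
container 6: place 16 m³, 14 m³ left
container 1: place 9 m³, 1 m³ left
container 2: place 8 m³, 2 m³ left
container 3: place 7 m³, 4 m³ left
container 4: place 7 m³, 5 m³ left
container 5: place 6 m³, 8 m³ left
container 4: place 5 m³, 0 m³ left
container 3: place 4 m³, 0 m³ left
container 5: place 4 m³, 4 m³ left
container 5: place 3 m³, 1 m³ left
container 2: place 2 m³, 0 m³ left
container 6: place 2 m³, 12 m³ left
container 6: place 2 m³, 10 m³ left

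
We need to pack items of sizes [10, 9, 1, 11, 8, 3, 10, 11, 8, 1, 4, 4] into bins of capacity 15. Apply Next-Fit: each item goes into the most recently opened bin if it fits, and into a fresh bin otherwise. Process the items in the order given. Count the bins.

8 bins

Put 10 in bin 1; 5 remain.
Put 9 in bin 2; 6 remain.
Put 1 in bin 2; 5 remain.
Put 11 in bin 3; 4 remain.
Put 8 in bin 4; 7 remain.
Put 3 in bin 4; 4 remain.
Put 10 in bin 5; 5 remain.
Put 11 in bin 6; 4 remain.
Put 8 in bin 7; 7 remain.
Put 1 in bin 7; 6 remain.
Put 4 in bin 7; 2 remain.
Put 4 in bin 8; 11 remain.
Final bins: [10] [9,1] [11] [8,3] [10] [11] [8,1,4] [4].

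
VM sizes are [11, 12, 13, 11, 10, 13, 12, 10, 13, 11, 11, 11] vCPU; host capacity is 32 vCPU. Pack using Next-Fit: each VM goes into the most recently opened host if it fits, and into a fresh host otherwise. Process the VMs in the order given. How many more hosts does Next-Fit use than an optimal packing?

Next-Fit: [11,12] [13,11] [10,13] [12,10] [13,11] [11,11] → 6 hosts.
Total size 138 vCPU; any packing needs at least ⌈138/32⌉ = 5 hosts.
An optimal packing achieves that bound: [13,13] [13,12] [12,11] [11,11,10] [11,11,10] → 5 hosts.
Excess: 6 − 5 = 1.

1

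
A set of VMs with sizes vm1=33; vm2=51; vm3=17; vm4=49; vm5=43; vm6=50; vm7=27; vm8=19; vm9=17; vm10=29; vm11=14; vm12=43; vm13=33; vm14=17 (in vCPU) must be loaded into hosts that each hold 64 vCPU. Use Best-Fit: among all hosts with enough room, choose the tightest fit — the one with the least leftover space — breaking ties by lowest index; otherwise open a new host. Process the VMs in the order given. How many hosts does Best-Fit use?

Put vm1 (33 vCPU) in host 1; 31 vCPU remain.
Put vm2 (51 vCPU) in host 2; 13 vCPU remain.
Put vm3 (17 vCPU) in host 1; 14 vCPU remain.
Put vm4 (49 vCPU) in host 3; 15 vCPU remain.
Put vm5 (43 vCPU) in host 4; 21 vCPU remain.
Put vm6 (50 vCPU) in host 5; 14 vCPU remain.
Put vm7 (27 vCPU) in host 6; 37 vCPU remain.
Put vm8 (19 vCPU) in host 4; 2 vCPU remain.
Put vm9 (17 vCPU) in host 6; 20 vCPU remain.
Put vm10 (29 vCPU) in host 7; 35 vCPU remain.
Put vm11 (14 vCPU) in host 1; 0 vCPU remain.
Put vm12 (43 vCPU) in host 8; 21 vCPU remain.
Put vm13 (33 vCPU) in host 7; 2 vCPU remain.
Put vm14 (17 vCPU) in host 6; 3 vCPU remain.
Final hosts: [33,17,14] [51] [49] [43,19] [50] [27,17,17] [29,33] [43].

8 hosts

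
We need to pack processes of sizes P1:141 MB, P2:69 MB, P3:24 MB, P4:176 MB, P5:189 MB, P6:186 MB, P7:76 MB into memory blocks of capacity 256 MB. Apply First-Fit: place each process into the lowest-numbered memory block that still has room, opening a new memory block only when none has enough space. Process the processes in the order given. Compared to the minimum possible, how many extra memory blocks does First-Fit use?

First-Fit: [141,69,24] [176,76] [189] [186] → 4 memory blocks.
Total size 861 MB; any packing needs at least ⌈861/256⌉ = 4 memory blocks.
So 4 is already optimal.

0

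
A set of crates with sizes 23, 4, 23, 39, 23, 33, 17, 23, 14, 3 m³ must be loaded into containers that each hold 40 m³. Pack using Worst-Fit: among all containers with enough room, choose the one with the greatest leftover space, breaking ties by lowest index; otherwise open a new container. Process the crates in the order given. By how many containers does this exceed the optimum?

Worst-Fit: [23,4] [23,17] [39] [23,14] [33] [23,3] → 6 containers.
Total size 202 m³; any packing needs at least ⌈202/40⌉ = 6 containers.
So 6 is already optimal.

0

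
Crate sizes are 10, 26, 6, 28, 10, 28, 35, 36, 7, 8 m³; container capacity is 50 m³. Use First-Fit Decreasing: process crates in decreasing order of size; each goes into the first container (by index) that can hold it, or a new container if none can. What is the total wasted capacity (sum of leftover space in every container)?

56

Sorted descending: 36, 35, 28, 28, 26, 10, 10, 8, 7, 6.
container 1: place 36 m³, 14 m³ left
container 2: place 35 m³, 15 m³ left
container 3: place 28 m³, 22 m³ left
container 4: place 28 m³, 22 m³ left
container 5: place 26 m³, 24 m³ left
container 1: place 10 m³, 4 m³ left
container 2: place 10 m³, 5 m³ left
container 3: place 8 m³, 14 m³ left
container 3: place 7 m³, 7 m³ left
container 3: place 6 m³, 1 m³ left
5 containers × 50 m³ = 250 m³; used 194 m³; unused 56 m³.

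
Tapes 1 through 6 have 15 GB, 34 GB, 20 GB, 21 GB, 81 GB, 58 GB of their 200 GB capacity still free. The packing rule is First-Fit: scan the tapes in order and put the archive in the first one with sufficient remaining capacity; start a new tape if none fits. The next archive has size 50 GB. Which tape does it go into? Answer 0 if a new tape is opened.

5

Tapes with room: tape 5 (81 GB), tape 6 (58 GB).
The first with room is tape 5.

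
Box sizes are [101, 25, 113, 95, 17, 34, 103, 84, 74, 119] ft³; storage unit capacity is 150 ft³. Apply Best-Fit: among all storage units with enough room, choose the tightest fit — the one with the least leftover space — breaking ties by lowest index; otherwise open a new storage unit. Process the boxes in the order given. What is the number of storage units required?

101 ft³ → storage unit 1 (remaining 49 ft³)
25 ft³ → storage unit 1 (remaining 24 ft³)
113 ft³ → storage unit 2 (remaining 37 ft³)
95 ft³ → storage unit 3 (remaining 55 ft³)
17 ft³ → storage unit 1 (remaining 7 ft³)
34 ft³ → storage unit 2 (remaining 3 ft³)
103 ft³ → storage unit 4 (remaining 47 ft³)
84 ft³ → storage unit 5 (remaining 66 ft³)
74 ft³ → storage unit 6 (remaining 76 ft³)
119 ft³ → storage unit 7 (remaining 31 ft³)
Final storage units: [101,25,17] [113,34] [95] [103] [84] [74] [119].

7 storage units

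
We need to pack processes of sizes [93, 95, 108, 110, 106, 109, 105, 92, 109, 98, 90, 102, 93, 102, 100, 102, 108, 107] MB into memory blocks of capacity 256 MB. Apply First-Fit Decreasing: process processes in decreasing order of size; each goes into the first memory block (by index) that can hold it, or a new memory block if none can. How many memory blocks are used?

9 memory blocks

Sorted descending: 110, 109, 109, 108, 108, 107, 106, 105, 102, 102, 102, 100, 98, 95, 93, 93, 92, 90.
memory block 1: place 110 MB, 146 MB left
memory block 1: place 109 MB, 37 MB left
memory block 2: place 109 MB, 147 MB left
memory block 2: place 108 MB, 39 MB left
memory block 3: place 108 MB, 148 MB left
memory block 3: place 107 MB, 41 MB left
memory block 4: place 106 MB, 150 MB left
memory block 4: place 105 MB, 45 MB left
memory block 5: place 102 MB, 154 MB left
memory block 5: place 102 MB, 52 MB left
memory block 6: place 102 MB, 154 MB left
memory block 6: place 100 MB, 54 MB left
memory block 7: place 98 MB, 158 MB left
memory block 7: place 95 MB, 63 MB left
memory block 8: place 93 MB, 163 MB left
memory block 8: place 93 MB, 70 MB left
memory block 9: place 92 MB, 164 MB left
memory block 9: place 90 MB, 74 MB left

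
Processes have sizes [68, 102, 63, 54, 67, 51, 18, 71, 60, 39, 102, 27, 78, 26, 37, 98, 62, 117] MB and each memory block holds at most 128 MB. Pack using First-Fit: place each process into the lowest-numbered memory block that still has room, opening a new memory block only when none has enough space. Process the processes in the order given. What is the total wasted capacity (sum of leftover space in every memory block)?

140

Put 68 MB in memory block 1; 60 MB remain.
Put 102 MB in memory block 2; 26 MB remain.
Put 63 MB in memory block 3; 65 MB remain.
Put 54 MB in memory block 1; 6 MB remain.
Put 67 MB in memory block 4; 61 MB remain.
Put 51 MB in memory block 3; 14 MB remain.
Put 18 MB in memory block 2; 8 MB remain.
Put 71 MB in memory block 5; 57 MB remain.
Put 60 MB in memory block 4; 1 MB remain.
Put 39 MB in memory block 5; 18 MB remain.
Put 102 MB in memory block 6; 26 MB remain.
Put 27 MB in memory block 7; 101 MB remain.
Put 78 MB in memory block 7; 23 MB remain.
Put 26 MB in memory block 6; 0 MB remain.
Put 37 MB in memory block 8; 91 MB remain.
Put 98 MB in memory block 9; 30 MB remain.
Put 62 MB in memory block 8; 29 MB remain.
Put 117 MB in memory block 10; 11 MB remain.
10 memory blocks × 128 MB = 1280 MB; used 1140 MB; unused 140 MB.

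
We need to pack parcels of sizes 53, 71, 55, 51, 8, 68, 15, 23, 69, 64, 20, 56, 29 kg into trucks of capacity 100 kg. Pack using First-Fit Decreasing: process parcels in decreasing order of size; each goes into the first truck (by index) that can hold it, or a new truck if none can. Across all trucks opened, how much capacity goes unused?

Sorted descending: 71, 69, 68, 64, 56, 55, 53, 51, 29, 23, 20, 15, 8.
Put 71 kg in truck 1; 29 kg remain.
Put 69 kg in truck 2; 31 kg remain.
Put 68 kg in truck 3; 32 kg remain.
Put 64 kg in truck 4; 36 kg remain.
Put 56 kg in truck 5; 44 kg remain.
Put 55 kg in truck 6; 45 kg remain.
Put 53 kg in truck 7; 47 kg remain.
Put 51 kg in truck 8; 49 kg remain.
Put 29 kg in truck 1; 0 kg remain.
Put 23 kg in truck 2; 8 kg remain.
Put 20 kg in truck 3; 12 kg remain.
Put 15 kg in truck 4; 21 kg remain.
Put 8 kg in truck 2; 0 kg remain.
8 trucks × 100 kg = 800 kg; used 582 kg; unused 218 kg.

218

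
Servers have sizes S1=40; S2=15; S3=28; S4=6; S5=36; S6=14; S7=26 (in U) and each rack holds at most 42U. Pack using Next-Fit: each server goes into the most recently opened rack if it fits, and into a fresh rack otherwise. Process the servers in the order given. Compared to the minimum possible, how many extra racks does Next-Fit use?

1

Next-Fit: [40] [15] [28,6] [36] [14,26] → 5 racks.
Total size 165U; any packing needs at least ⌈165/42⌉ = 4 racks.
An optimal packing achieves that bound: [40] [36,6] [28,14] [26,15] → 4 racks.
Excess: 5 − 4 = 1.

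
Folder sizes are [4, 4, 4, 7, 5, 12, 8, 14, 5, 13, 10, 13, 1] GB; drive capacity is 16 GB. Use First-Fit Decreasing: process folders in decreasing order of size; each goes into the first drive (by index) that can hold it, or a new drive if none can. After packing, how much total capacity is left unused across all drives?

12

Sorted descending: 14, 13, 13, 12, 10, 8, 7, 5, 5, 4, 4, 4, 1.
Put 14 GB in drive 1; 2 GB remain.
Put 13 GB in drive 2; 3 GB remain.
Put 13 GB in drive 3; 3 GB remain.
Put 12 GB in drive 4; 4 GB remain.
Put 10 GB in drive 5; 6 GB remain.
Put 8 GB in drive 6; 8 GB remain.
Put 7 GB in drive 6; 1 GB remain.
Put 5 GB in drive 5; 1 GB remain.
Put 5 GB in drive 7; 11 GB remain.
Put 4 GB in drive 4; 0 GB remain.
Put 4 GB in drive 7; 7 GB remain.
Put 4 GB in drive 7; 3 GB remain.
Put 1 GB in drive 1; 1 GB remain.
7 drives × 16 GB = 112 GB; used 100 GB; unused 12 GB.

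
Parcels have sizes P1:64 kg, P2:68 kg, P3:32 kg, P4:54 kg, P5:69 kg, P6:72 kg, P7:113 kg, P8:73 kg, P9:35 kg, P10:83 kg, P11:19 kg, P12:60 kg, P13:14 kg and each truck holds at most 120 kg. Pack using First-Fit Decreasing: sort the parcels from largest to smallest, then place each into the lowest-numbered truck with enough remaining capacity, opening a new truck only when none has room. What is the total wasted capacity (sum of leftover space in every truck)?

Sorted descending: 113, 83, 73, 72, 69, 68, 64, 60, 54, 35, 32, 19, 14.
113 kg → truck 1 (remaining 7 kg)
83 kg → truck 2 (remaining 37 kg)
73 kg → truck 3 (remaining 47 kg)
72 kg → truck 4 (remaining 48 kg)
69 kg → truck 5 (remaining 51 kg)
68 kg → truck 6 (remaining 52 kg)
64 kg → truck 7 (remaining 56 kg)
60 kg → truck 8 (remaining 60 kg)
54 kg → truck 7 (remaining 2 kg)
35 kg → truck 2 (remaining 2 kg)
32 kg → truck 3 (remaining 15 kg)
19 kg → truck 4 (remaining 29 kg)
14 kg → truck 3 (remaining 1 kg)
8 trucks × 120 kg = 960 kg; used 756 kg; unused 204 kg.

204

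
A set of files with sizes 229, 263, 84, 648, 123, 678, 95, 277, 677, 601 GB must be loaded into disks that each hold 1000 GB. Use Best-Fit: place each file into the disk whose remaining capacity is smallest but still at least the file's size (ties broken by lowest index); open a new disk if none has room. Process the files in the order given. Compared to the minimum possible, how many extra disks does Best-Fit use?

Best-Fit: [229,263,84] [648,123,95] [678,277] [677] [601] → 5 disks.
Total size 3675 GB; any packing needs at least ⌈3675/1000⌉ = 4 disks.
An optimal packing achieves that bound: [678,277] [677,263] [648,229,123] [601,95,84] → 4 disks.
Excess: 5 − 4 = 1.

1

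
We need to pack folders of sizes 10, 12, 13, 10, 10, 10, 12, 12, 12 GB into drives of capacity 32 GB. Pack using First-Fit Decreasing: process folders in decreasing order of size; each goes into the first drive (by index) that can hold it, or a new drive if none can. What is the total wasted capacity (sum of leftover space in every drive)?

Sorted descending: 13, 12, 12, 12, 12, 10, 10, 10, 10.
13 GB → drive 1 (remaining 19 GB)
12 GB → drive 1 (remaining 7 GB)
12 GB → drive 2 (remaining 20 GB)
12 GB → drive 2 (remaining 8 GB)
12 GB → drive 3 (remaining 20 GB)
10 GB → drive 3 (remaining 10 GB)
10 GB → drive 3 (remaining 0 GB)
10 GB → drive 4 (remaining 22 GB)
10 GB → drive 4 (remaining 12 GB)
4 drives × 32 GB = 128 GB; used 101 GB; unused 27 GB.

27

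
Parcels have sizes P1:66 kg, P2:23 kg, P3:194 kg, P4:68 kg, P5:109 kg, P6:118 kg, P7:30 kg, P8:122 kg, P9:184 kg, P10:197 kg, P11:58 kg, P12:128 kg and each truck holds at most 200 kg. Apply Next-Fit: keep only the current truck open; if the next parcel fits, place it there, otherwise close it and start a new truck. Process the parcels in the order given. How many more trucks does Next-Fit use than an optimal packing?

1

Next-Fit: [66,23] [194] [68,109] [118,30] [122] [184] [197] [58,128] → 8 trucks.
Total size 1297 kg; any packing needs at least ⌈1297/200⌉ = 7 trucks.
An optimal packing achieves that bound: [197] [194] [184] [128,68] [122,66] [118,58,23] [109,30] → 7 trucks.
Excess: 8 − 7 = 1.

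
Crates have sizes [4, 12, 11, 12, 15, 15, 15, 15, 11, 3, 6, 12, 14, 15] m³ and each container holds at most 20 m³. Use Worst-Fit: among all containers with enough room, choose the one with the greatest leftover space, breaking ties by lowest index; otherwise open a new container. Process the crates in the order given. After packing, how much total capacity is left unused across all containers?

Put 4 m³ in container 1; 16 m³ remain.
Put 12 m³ in container 1; 4 m³ remain.
Put 11 m³ in container 2; 9 m³ remain.
Put 12 m³ in container 3; 8 m³ remain.
Put 15 m³ in container 4; 5 m³ remain.
Put 15 m³ in container 5; 5 m³ remain.
Put 15 m³ in container 6; 5 m³ remain.
Put 15 m³ in container 7; 5 m³ remain.
Put 11 m³ in container 8; 9 m³ remain.
Put 3 m³ in container 2; 6 m³ remain.
Put 6 m³ in container 8; 3 m³ remain.
Put 12 m³ in container 9; 8 m³ remain.
Put 14 m³ in container 10; 6 m³ remain.
Put 15 m³ in container 11; 5 m³ remain.
11 containers × 20 m³ = 220 m³; used 160 m³; unused 60 m³.

60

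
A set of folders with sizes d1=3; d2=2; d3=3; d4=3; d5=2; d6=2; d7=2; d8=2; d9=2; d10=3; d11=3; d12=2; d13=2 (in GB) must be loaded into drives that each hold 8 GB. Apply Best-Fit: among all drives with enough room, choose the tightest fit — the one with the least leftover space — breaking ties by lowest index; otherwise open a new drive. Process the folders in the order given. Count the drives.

d1 (3 GB) → drive 1 (remaining 5 GB)
d2 (2 GB) → drive 1 (remaining 3 GB)
d3 (3 GB) → drive 1 (remaining 0 GB)
d4 (3 GB) → drive 2 (remaining 5 GB)
d5 (2 GB) → drive 2 (remaining 3 GB)
d6 (2 GB) → drive 2 (remaining 1 GB)
d7 (2 GB) → drive 3 (remaining 6 GB)
d8 (2 GB) → drive 3 (remaining 4 GB)
d9 (2 GB) → drive 3 (remaining 2 GB)
d10 (3 GB) → drive 4 (remaining 5 GB)
d11 (3 GB) → drive 4 (remaining 2 GB)
d12 (2 GB) → drive 3 (remaining 0 GB)
d13 (2 GB) → drive 4 (remaining 0 GB)

4 drives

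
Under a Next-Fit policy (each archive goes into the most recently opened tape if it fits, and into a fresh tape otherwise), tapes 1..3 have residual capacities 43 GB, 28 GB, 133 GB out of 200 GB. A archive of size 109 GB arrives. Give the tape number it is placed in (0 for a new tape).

Next-Fit only looks at tape 3, which has 133 GB free.
109 GB fits there.

3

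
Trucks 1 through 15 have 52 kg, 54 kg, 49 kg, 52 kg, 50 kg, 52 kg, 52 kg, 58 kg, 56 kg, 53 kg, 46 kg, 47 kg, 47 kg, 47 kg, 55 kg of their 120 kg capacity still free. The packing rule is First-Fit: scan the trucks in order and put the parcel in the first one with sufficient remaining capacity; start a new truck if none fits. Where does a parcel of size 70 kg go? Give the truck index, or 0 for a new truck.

No truck has ≥ 70 kg free, so a new truck is opened.

0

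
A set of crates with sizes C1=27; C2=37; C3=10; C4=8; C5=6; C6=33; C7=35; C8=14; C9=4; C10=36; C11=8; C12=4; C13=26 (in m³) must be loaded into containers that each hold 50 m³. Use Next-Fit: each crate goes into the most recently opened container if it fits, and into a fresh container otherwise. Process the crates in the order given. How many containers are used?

6

container 1: place C1 (27 m³), 23 m³ left
container 2: place C2 (37 m³), 13 m³ left
container 2: place C3 (10 m³), 3 m³ left
container 3: place C4 (8 m³), 42 m³ left
container 3: place C5 (6 m³), 36 m³ left
container 3: place C6 (33 m³), 3 m³ left
container 4: place C7 (35 m³), 15 m³ left
container 4: place C8 (14 m³), 1 m³ left
container 5: place C9 (4 m³), 46 m³ left
container 5: place C10 (36 m³), 10 m³ left
container 5: place C11 (8 m³), 2 m³ left
container 6: place C12 (4 m³), 46 m³ left
container 6: place C13 (26 m³), 20 m³ left
Final containers: [27] [37,10] [8,6,33] [35,14] [4,36,8] [4,26].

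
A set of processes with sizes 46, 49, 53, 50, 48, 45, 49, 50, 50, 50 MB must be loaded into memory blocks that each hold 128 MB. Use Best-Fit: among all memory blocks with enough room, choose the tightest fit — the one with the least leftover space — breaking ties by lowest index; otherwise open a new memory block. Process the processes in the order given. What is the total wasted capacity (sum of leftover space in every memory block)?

memory block 1: place 46 MB, 82 MB left
memory block 1: place 49 MB, 33 MB left
memory block 2: place 53 MB, 75 MB left
memory block 2: place 50 MB, 25 MB left
memory block 3: place 48 MB, 80 MB left
memory block 3: place 45 MB, 35 MB left
memory block 4: place 49 MB, 79 MB left
memory block 4: place 50 MB, 29 MB left
memory block 5: place 50 MB, 78 MB left
memory block 5: place 50 MB, 28 MB left
5 memory blocks × 128 MB = 640 MB; used 490 MB; unused 150 MB.

150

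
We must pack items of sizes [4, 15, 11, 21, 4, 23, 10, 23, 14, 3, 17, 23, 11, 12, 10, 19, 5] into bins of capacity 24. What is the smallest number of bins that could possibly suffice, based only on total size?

Total size = 4 + 15 + 11 + 21 + 4 + 23 + 10 + 23 + 14 + 3 + 17 + 23 + 11 + 12 + 10 + 19 + 5 = 225.
⌈225 / 24⌉ = 10.

10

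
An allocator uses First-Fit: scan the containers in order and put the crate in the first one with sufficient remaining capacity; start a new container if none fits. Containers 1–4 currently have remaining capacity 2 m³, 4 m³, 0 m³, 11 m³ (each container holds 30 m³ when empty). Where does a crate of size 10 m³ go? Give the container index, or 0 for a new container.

4

Containers with room: container 4 (11 m³).
The first with room is container 4.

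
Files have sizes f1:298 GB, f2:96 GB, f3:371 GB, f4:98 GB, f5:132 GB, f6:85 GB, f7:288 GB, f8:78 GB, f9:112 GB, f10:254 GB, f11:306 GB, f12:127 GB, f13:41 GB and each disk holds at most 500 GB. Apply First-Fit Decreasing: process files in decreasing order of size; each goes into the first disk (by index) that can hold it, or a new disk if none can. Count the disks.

5

Sorted descending: 371, 306, 298, 288, 254, 132, 127, 112, 98, 96, 85, 78, 41.
Put 371 GB in disk 1; 129 GB remain.
Put 306 GB in disk 2; 194 GB remain.
Put 298 GB in disk 3; 202 GB remain.
Put 288 GB in disk 4; 212 GB remain.
Put 254 GB in disk 5; 246 GB remain.
Put 132 GB in disk 2; 62 GB remain.
Put 127 GB in disk 1; 2 GB remain.
Put 112 GB in disk 3; 90 GB remain.
Put 98 GB in disk 4; 114 GB remain.
Put 96 GB in disk 4; 18 GB remain.
Put 85 GB in disk 3; 5 GB remain.
Put 78 GB in disk 5; 168 GB remain.
Put 41 GB in disk 2; 21 GB remain.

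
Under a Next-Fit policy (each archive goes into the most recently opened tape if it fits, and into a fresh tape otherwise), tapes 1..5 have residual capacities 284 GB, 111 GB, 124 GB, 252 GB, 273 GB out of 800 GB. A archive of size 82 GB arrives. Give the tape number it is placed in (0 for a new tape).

5

Next-Fit only looks at tape 5, which has 273 GB free.
82 GB fits there.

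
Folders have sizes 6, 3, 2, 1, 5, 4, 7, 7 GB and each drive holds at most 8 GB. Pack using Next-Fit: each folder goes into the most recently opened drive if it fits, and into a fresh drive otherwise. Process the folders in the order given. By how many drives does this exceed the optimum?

Next-Fit: [6] [3,2,1] [5] [4] [7] [7] → 6 drives.
Total size 35 GB; any packing needs at least ⌈35/8⌉ = 5 drives.
An optimal packing achieves that bound: [7,1] [7] [6,2] [5,3] [4] → 5 drives.
Excess: 6 − 5 = 1.

1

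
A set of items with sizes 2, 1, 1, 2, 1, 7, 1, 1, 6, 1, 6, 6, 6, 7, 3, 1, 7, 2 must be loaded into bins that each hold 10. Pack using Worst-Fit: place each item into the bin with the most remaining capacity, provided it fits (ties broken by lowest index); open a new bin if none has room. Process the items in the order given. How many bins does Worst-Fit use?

bin 1: place 2, 8 left
bin 1: place 1, 7 left
bin 1: place 1, 6 left
bin 1: place 2, 4 left
bin 1: place 1, 3 left
bin 2: place 7, 3 left
bin 1: place 1, 2 left
bin 2: place 1, 2 left
bin 3: place 6, 4 left
bin 3: place 1, 3 left
bin 4: place 6, 4 left
bin 5: place 6, 4 left
bin 6: place 6, 4 left
bin 7: place 7, 3 left
bin 4: place 3, 1 left
bin 5: place 1, 3 left
bin 8: place 7, 3 left
bin 6: place 2, 2 left

8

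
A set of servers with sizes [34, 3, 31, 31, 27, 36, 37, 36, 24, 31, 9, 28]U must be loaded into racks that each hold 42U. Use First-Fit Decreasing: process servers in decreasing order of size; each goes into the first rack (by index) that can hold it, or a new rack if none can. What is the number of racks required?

Sorted descending: 37, 36, 36, 34, 31, 31, 31, 28, 27, 24, 9, 3.
37U → rack 1 (remaining 5U)
36U → rack 2 (remaining 6U)
36U → rack 3 (remaining 6U)
34U → rack 4 (remaining 8U)
31U → rack 5 (remaining 11U)
31U → rack 6 (remaining 11U)
31U → rack 7 (remaining 11U)
28U → rack 8 (remaining 14U)
27U → rack 9 (remaining 15U)
24U → rack 10 (remaining 18U)
9U → rack 5 (remaining 2U)
3U → rack 1 (remaining 2U)
Final racks: [37,3] [36] [36] [34] [31,9] [31] [31] [28] [27] [24].

10 racks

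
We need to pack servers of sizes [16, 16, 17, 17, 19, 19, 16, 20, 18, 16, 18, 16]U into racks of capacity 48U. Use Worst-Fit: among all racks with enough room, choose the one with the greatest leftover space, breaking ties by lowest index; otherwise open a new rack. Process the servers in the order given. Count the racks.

6 racks

16U → rack 1 (remaining 32U)
16U → rack 1 (remaining 16U)
17U → rack 2 (remaining 31U)
17U → rack 2 (remaining 14U)
19U → rack 3 (remaining 29U)
19U → rack 3 (remaining 10U)
16U → rack 1 (remaining 0U)
20U → rack 4 (remaining 28U)
18U → rack 4 (remaining 10U)
16U → rack 5 (remaining 32U)
18U → rack 5 (remaining 14U)
16U → rack 6 (remaining 32U)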